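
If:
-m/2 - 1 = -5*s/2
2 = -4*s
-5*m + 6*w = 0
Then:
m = -9/2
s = -1/2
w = -15/4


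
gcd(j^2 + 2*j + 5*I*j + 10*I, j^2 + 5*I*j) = j + 5*I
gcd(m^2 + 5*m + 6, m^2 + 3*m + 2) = m + 2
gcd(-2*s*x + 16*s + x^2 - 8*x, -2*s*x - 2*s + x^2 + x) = -2*s + x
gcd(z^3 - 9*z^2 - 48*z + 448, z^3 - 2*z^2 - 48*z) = z - 8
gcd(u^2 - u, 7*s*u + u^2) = u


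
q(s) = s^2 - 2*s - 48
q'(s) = 2*s - 2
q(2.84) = -45.61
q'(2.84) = 3.68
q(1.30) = -48.91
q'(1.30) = 0.60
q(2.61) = -46.41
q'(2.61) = 3.22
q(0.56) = -48.81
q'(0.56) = -0.88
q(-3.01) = -32.92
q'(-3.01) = -8.02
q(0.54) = -48.79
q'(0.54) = -0.92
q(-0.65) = -46.28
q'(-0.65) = -3.30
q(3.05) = -44.80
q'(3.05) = 4.10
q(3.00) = -45.00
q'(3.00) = 4.00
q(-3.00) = -33.00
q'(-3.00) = -8.00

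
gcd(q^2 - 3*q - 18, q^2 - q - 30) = q - 6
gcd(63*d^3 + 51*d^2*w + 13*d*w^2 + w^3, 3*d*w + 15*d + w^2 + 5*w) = 3*d + w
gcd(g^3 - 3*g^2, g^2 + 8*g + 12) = 1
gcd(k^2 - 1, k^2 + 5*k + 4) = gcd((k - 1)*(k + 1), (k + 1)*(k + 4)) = k + 1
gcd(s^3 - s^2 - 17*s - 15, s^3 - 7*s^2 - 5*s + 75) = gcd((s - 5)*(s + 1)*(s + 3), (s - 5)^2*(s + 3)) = s^2 - 2*s - 15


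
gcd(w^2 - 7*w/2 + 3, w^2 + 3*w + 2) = 1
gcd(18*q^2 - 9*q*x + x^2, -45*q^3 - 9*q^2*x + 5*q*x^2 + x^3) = -3*q + x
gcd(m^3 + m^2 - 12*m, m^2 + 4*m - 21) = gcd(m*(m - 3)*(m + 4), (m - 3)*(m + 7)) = m - 3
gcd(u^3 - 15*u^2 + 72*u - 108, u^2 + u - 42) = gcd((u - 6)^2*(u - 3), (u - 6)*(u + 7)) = u - 6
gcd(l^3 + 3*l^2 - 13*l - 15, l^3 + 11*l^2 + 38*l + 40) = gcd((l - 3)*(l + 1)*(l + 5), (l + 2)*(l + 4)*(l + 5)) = l + 5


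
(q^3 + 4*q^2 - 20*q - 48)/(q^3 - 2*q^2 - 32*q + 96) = (q + 2)/(q - 4)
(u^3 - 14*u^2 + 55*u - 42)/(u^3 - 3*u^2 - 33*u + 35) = (u - 6)/(u + 5)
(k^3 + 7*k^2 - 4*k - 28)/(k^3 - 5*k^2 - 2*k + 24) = (k^2 + 5*k - 14)/(k^2 - 7*k + 12)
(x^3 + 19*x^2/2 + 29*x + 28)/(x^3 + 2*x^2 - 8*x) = (x^2 + 11*x/2 + 7)/(x*(x - 2))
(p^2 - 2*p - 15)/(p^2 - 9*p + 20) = (p + 3)/(p - 4)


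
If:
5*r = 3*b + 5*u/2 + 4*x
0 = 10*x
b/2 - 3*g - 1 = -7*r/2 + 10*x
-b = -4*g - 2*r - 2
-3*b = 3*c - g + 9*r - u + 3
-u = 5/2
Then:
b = 23/11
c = -5189/1320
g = 9/440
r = 1/220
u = -5/2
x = 0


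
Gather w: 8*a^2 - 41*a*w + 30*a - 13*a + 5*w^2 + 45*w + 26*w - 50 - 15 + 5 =8*a^2 + 17*a + 5*w^2 + w*(71 - 41*a) - 60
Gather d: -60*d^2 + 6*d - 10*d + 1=-60*d^2 - 4*d + 1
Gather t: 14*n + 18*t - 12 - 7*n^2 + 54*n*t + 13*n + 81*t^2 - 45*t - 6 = -7*n^2 + 27*n + 81*t^2 + t*(54*n - 27) - 18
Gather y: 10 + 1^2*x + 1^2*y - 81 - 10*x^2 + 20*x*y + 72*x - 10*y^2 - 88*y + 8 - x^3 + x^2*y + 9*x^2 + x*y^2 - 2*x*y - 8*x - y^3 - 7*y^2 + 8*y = -x^3 - x^2 + 65*x - y^3 + y^2*(x - 17) + y*(x^2 + 18*x - 79) - 63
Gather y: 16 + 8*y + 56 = 8*y + 72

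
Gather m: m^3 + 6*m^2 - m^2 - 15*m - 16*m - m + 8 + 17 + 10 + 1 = m^3 + 5*m^2 - 32*m + 36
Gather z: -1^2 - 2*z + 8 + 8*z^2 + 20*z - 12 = 8*z^2 + 18*z - 5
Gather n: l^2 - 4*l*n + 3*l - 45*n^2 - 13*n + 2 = l^2 + 3*l - 45*n^2 + n*(-4*l - 13) + 2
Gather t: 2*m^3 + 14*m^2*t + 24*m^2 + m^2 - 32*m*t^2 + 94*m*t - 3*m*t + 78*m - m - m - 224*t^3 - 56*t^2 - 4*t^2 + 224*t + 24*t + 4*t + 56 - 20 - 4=2*m^3 + 25*m^2 + 76*m - 224*t^3 + t^2*(-32*m - 60) + t*(14*m^2 + 91*m + 252) + 32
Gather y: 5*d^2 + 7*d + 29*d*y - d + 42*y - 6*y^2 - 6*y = 5*d^2 + 6*d - 6*y^2 + y*(29*d + 36)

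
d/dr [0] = 0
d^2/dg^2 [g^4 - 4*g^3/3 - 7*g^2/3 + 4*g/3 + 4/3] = 12*g^2 - 8*g - 14/3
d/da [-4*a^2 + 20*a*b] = -8*a + 20*b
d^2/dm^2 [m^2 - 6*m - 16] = 2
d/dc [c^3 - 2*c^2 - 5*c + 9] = 3*c^2 - 4*c - 5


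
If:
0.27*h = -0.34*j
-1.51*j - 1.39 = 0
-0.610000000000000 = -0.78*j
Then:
No Solution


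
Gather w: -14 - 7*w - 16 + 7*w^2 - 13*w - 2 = 7*w^2 - 20*w - 32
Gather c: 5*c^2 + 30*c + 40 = 5*c^2 + 30*c + 40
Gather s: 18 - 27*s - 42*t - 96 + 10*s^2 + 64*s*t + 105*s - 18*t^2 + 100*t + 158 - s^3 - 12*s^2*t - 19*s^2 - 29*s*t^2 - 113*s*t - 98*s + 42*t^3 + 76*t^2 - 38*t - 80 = -s^3 + s^2*(-12*t - 9) + s*(-29*t^2 - 49*t - 20) + 42*t^3 + 58*t^2 + 20*t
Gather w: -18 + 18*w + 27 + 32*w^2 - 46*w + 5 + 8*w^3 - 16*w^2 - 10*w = 8*w^3 + 16*w^2 - 38*w + 14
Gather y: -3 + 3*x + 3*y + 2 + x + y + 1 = 4*x + 4*y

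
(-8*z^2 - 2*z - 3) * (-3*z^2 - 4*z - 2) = 24*z^4 + 38*z^3 + 33*z^2 + 16*z + 6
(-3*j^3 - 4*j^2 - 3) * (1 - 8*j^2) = 24*j^5 + 32*j^4 - 3*j^3 + 20*j^2 - 3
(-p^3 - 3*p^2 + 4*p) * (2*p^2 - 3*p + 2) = -2*p^5 - 3*p^4 + 15*p^3 - 18*p^2 + 8*p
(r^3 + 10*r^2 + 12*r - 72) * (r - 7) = r^4 + 3*r^3 - 58*r^2 - 156*r + 504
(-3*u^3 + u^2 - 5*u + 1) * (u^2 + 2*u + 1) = -3*u^5 - 5*u^4 - 6*u^3 - 8*u^2 - 3*u + 1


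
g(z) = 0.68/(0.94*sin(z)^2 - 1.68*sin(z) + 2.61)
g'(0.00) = 0.17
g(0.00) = 0.26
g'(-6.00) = 0.15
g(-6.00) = 0.31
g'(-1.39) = 0.02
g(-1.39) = 0.13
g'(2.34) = -0.04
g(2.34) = 0.36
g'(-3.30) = -0.17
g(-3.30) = 0.29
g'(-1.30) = 0.02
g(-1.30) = 0.13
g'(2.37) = -0.05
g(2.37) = 0.36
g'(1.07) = 0.00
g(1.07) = 0.37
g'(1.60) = 0.00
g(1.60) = 0.36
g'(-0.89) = 0.07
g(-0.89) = 0.15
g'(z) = 0.68*(-1.88*sin(z)*cos(z) + 1.68*cos(z))/(0.94*sin(z)^2 - 1.68*sin(z) + 2.61)^2 = (1.1424 - 1.2784*sin(z))*cos(z)/(0.94*sin(z)^2 - 1.68*sin(z) + 2.61)^2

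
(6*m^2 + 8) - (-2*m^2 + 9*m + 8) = 8*m^2 - 9*m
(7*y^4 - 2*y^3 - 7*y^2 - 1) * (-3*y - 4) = -21*y^5 - 22*y^4 + 29*y^3 + 28*y^2 + 3*y + 4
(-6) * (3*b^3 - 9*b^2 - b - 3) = -18*b^3 + 54*b^2 + 6*b + 18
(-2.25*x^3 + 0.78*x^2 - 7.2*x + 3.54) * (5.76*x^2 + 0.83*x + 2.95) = -12.96*x^5 + 2.6253*x^4 - 47.4621*x^3 + 16.7154*x^2 - 18.3018*x + 10.443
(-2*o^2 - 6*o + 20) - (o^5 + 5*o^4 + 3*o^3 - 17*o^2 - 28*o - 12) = -o^5 - 5*o^4 - 3*o^3 + 15*o^2 + 22*o + 32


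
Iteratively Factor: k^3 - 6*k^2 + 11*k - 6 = (k - 1)*(k^2 - 5*k + 6) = (k - 2)*(k - 1)*(k - 3)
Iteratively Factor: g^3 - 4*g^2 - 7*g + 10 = (g + 2)*(g^2 - 6*g + 5) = (g - 5)*(g + 2)*(g - 1)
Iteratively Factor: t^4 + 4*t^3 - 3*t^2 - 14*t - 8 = (t - 2)*(t^3 + 6*t^2 + 9*t + 4) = (t - 2)*(t + 1)*(t^2 + 5*t + 4) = (t - 2)*(t + 1)*(t + 4)*(t + 1)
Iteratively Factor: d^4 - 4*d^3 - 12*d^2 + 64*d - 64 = (d + 4)*(d^3 - 8*d^2 + 20*d - 16) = (d - 2)*(d + 4)*(d^2 - 6*d + 8) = (d - 2)^2*(d + 4)*(d - 4)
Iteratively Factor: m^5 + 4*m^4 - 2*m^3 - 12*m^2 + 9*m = (m + 3)*(m^4 + m^3 - 5*m^2 + 3*m) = (m - 1)*(m + 3)*(m^3 + 2*m^2 - 3*m) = m*(m - 1)*(m + 3)*(m^2 + 2*m - 3) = m*(m - 1)*(m + 3)^2*(m - 1)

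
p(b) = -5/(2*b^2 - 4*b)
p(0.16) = 8.49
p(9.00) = -0.04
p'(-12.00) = 0.00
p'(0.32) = -11.76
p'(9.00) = 0.01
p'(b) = -5*(4 - 4*b)/(2*b^2 - 4*b)^2 = 5*(b - 1)/(b^2*(b - 2)^2)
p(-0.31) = -3.49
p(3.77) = -0.37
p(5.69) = -0.12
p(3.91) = -0.33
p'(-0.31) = -12.77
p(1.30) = 2.75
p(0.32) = 4.65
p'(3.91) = 0.26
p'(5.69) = 0.05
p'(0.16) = -48.46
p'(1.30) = 1.81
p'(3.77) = 0.31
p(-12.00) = -0.01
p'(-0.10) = -124.72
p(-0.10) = -11.90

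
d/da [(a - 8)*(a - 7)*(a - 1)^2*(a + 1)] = 5*a^4 - 64*a^3 + 210*a^2 - 80*a - 71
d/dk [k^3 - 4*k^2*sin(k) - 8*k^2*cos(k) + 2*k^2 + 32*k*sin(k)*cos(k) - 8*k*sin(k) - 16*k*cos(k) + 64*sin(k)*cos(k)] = 8*k^2*sin(k) - 4*k^2*cos(k) + 3*k^2 + 8*k*sin(k) - 24*k*cos(k) + 32*k*cos(2*k) + 4*k - 8*sin(k) + 16*sin(2*k) - 16*cos(k) + 64*cos(2*k)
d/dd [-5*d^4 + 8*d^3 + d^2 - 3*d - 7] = -20*d^3 + 24*d^2 + 2*d - 3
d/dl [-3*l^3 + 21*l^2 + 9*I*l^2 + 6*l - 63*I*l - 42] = -9*l^2 + l*(42 + 18*I) + 6 - 63*I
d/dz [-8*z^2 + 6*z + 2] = 6 - 16*z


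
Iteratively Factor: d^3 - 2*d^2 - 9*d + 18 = (d + 3)*(d^2 - 5*d + 6) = (d - 3)*(d + 3)*(d - 2)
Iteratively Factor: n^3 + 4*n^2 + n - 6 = (n + 3)*(n^2 + n - 2) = (n - 1)*(n + 3)*(n + 2)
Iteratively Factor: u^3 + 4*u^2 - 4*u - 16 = (u + 4)*(u^2 - 4) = (u - 2)*(u + 4)*(u + 2)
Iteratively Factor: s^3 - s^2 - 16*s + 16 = (s - 4)*(s^2 + 3*s - 4) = (s - 4)*(s + 4)*(s - 1)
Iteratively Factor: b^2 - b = (b)*(b - 1)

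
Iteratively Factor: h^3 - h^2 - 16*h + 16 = (h + 4)*(h^2 - 5*h + 4) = (h - 4)*(h + 4)*(h - 1)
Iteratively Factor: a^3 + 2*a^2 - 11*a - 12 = (a + 4)*(a^2 - 2*a - 3) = (a - 3)*(a + 4)*(a + 1)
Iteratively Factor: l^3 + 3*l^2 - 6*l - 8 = (l - 2)*(l^2 + 5*l + 4) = (l - 2)*(l + 4)*(l + 1)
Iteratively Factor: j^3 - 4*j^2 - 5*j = (j - 5)*(j^2 + j) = j*(j - 5)*(j + 1)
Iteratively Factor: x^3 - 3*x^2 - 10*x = (x + 2)*(x^2 - 5*x) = (x - 5)*(x + 2)*(x)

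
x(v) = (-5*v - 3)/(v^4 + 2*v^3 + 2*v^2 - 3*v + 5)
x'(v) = (-5*v - 3)*(-4*v^3 - 6*v^2 - 4*v + 3)/(v^4 + 2*v^3 + 2*v^2 - 3*v + 5)^2 - 5/(v^4 + 2*v^3 + 2*v^2 - 3*v + 5)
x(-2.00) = 0.37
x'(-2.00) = 0.11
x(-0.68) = 0.05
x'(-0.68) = -0.63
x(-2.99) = 0.20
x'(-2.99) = 0.15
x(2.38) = -0.22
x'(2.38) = 0.23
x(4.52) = -0.04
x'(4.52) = 0.02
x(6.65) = -0.01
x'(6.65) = 0.01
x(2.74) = -0.15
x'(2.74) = 0.14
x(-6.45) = 0.02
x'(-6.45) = 0.01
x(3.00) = -0.12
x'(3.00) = 0.11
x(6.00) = -0.02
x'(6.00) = 0.01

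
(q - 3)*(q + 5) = q^2 + 2*q - 15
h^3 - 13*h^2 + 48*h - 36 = (h - 6)^2*(h - 1)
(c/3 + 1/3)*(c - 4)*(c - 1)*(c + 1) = c^4/3 - c^3 - 5*c^2/3 + c + 4/3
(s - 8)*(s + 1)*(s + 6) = s^3 - s^2 - 50*s - 48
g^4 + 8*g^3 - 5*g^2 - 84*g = g*(g - 3)*(g + 4)*(g + 7)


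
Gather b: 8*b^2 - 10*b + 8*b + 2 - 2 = 8*b^2 - 2*b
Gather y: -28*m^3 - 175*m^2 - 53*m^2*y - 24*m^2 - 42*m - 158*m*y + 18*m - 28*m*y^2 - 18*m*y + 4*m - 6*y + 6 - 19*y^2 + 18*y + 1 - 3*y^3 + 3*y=-28*m^3 - 199*m^2 - 20*m - 3*y^3 + y^2*(-28*m - 19) + y*(-53*m^2 - 176*m + 15) + 7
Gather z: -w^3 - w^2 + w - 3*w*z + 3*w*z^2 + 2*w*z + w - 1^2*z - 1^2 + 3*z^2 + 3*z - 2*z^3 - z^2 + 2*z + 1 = -w^3 - w^2 + 2*w - 2*z^3 + z^2*(3*w + 2) + z*(4 - w)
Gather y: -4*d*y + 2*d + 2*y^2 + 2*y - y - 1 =2*d + 2*y^2 + y*(1 - 4*d) - 1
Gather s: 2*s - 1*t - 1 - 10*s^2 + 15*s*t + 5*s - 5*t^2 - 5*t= -10*s^2 + s*(15*t + 7) - 5*t^2 - 6*t - 1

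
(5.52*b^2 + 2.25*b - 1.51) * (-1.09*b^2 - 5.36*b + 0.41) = -6.0168*b^4 - 32.0397*b^3 - 8.1509*b^2 + 9.0161*b - 0.6191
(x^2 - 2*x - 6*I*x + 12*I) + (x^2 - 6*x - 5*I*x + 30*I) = 2*x^2 - 8*x - 11*I*x + 42*I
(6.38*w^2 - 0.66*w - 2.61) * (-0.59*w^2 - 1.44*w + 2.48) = -3.7642*w^4 - 8.7978*w^3 + 18.3127*w^2 + 2.1216*w - 6.4728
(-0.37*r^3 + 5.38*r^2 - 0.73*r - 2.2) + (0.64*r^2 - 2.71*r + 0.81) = -0.37*r^3 + 6.02*r^2 - 3.44*r - 1.39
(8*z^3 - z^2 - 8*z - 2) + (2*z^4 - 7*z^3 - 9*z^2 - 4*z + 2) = 2*z^4 + z^3 - 10*z^2 - 12*z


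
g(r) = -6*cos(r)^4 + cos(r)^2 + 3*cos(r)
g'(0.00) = 0.00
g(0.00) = -2.00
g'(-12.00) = 5.22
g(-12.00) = 0.20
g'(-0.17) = -3.05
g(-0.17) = -1.73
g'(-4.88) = -3.18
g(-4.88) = 0.52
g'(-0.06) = -1.13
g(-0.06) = -1.97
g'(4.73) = 3.03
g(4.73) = 0.05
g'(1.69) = -2.78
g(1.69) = -0.34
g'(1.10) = -1.49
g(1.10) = 1.31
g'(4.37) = 3.05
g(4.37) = -0.97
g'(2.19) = -5.32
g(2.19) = -2.09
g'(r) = 24*sin(r)*cos(r)^3 - 2*sin(r)*cos(r) - 3*sin(r)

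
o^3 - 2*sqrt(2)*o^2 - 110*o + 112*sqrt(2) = (o - 8*sqrt(2))*(o - sqrt(2))*(o + 7*sqrt(2))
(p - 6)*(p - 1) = p^2 - 7*p + 6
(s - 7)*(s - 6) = s^2 - 13*s + 42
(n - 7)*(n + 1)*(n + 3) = n^3 - 3*n^2 - 25*n - 21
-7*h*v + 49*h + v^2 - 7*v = (-7*h + v)*(v - 7)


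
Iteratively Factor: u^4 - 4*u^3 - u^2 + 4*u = (u - 1)*(u^3 - 3*u^2 - 4*u) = u*(u - 1)*(u^2 - 3*u - 4) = u*(u - 1)*(u + 1)*(u - 4)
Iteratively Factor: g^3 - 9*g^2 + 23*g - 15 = (g - 3)*(g^2 - 6*g + 5) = (g - 5)*(g - 3)*(g - 1)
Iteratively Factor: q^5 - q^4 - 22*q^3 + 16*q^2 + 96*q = (q - 4)*(q^4 + 3*q^3 - 10*q^2 - 24*q) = (q - 4)*(q - 3)*(q^3 + 6*q^2 + 8*q) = (q - 4)*(q - 3)*(q + 2)*(q^2 + 4*q) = q*(q - 4)*(q - 3)*(q + 2)*(q + 4)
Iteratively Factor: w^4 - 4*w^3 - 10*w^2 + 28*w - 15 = (w - 5)*(w^3 + w^2 - 5*w + 3) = (w - 5)*(w - 1)*(w^2 + 2*w - 3) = (w - 5)*(w - 1)^2*(w + 3)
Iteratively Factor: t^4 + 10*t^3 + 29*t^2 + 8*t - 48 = (t + 3)*(t^3 + 7*t^2 + 8*t - 16) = (t + 3)*(t + 4)*(t^2 + 3*t - 4) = (t - 1)*(t + 3)*(t + 4)*(t + 4)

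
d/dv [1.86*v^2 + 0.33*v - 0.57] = 3.72*v + 0.33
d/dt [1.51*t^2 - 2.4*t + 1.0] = 3.02*t - 2.4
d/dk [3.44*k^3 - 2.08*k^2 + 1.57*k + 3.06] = 10.32*k^2 - 4.16*k + 1.57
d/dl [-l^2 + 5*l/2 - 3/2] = 5/2 - 2*l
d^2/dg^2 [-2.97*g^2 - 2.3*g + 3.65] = -5.94000000000000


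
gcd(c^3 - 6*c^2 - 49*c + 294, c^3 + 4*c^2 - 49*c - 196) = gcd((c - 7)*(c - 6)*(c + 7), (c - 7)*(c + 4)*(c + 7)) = c^2 - 49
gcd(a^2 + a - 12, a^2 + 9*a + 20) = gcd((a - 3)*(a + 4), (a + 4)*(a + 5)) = a + 4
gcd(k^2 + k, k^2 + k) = k^2 + k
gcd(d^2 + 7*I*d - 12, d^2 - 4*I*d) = 1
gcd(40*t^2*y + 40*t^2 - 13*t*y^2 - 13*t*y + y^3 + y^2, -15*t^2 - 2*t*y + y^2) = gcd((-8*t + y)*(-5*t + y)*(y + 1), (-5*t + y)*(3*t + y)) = -5*t + y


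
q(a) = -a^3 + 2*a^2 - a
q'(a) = -3*a^2 + 4*a - 1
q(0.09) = -0.07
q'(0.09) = -0.66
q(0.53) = -0.12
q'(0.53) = 0.28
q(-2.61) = 34.01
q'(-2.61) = -31.88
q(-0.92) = 3.39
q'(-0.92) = -7.22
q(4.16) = -41.54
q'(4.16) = -36.28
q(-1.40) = 8.06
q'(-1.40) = -12.48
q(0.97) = -0.00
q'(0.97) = 0.06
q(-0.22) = 0.33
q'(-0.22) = -2.03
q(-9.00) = 900.00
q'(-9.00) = -280.00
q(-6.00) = 294.00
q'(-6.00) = -133.00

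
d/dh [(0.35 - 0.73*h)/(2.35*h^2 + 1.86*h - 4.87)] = (1.7155*h^2 - 1.645*h + 2.9041)/(5.5225*h^4 + 8.742*h^3 - 19.4294*h^2 - 18.1164*h + 23.7169)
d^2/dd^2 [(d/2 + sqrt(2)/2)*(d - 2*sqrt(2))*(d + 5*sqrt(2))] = 3*d + 4*sqrt(2)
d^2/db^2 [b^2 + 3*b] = 2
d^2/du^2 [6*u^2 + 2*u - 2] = 12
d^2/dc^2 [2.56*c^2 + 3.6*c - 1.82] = 5.12000000000000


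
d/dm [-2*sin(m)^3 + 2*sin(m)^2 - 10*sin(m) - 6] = 2*(-3*sin(m)^2 + 2*sin(m) - 5)*cos(m)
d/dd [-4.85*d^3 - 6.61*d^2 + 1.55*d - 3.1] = -14.55*d^2 - 13.22*d + 1.55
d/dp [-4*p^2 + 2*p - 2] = 2 - 8*p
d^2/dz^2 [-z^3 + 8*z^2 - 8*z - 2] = 16 - 6*z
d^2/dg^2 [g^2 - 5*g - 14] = 2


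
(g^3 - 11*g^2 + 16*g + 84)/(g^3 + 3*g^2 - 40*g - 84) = (g - 7)/(g + 7)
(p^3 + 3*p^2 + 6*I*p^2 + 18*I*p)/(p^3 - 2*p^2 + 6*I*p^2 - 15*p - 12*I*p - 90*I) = p/(p - 5)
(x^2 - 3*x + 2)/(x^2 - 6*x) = (x^2 - 3*x + 2)/(x*(x - 6))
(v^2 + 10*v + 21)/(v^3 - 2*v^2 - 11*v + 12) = (v + 7)/(v^2 - 5*v + 4)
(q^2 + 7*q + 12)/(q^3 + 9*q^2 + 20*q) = (q + 3)/(q*(q + 5))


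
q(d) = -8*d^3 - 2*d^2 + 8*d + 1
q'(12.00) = -3496.00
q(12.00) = -14015.00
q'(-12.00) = -3400.00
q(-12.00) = 13441.00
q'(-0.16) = 8.03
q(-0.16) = -0.30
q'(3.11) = -236.57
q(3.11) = -234.11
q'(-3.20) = -224.96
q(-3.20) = 217.06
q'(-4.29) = -416.54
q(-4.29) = 561.50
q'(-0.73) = -1.87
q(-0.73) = -2.79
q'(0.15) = 6.86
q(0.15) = 2.13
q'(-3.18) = -221.98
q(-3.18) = 212.59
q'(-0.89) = -7.45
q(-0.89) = -2.06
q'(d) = -24*d^2 - 4*d + 8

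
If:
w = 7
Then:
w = 7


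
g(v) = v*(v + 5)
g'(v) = 2*v + 5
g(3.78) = 33.19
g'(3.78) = 12.56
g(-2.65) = -6.23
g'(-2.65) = -0.30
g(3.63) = 31.33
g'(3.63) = 12.26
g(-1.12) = -4.35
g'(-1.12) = 2.76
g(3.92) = 34.97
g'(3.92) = 12.84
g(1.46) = 9.43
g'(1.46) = 7.92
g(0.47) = 2.57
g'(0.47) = 5.94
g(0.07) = 0.35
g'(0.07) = 5.14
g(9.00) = 126.00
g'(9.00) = 23.00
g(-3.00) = -6.00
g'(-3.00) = -1.00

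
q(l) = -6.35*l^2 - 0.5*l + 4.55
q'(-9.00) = 113.80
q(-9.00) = -505.30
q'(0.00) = -0.50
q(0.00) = 4.55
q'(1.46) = -19.04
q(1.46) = -9.72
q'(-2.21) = 27.57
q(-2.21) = -25.36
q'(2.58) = -33.27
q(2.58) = -39.01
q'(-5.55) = 69.98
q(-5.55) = -188.27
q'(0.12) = -2.02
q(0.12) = 4.40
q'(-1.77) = 21.98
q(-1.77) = -14.46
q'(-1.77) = 21.98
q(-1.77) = -14.46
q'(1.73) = -22.47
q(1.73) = -15.32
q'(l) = -12.7*l - 0.5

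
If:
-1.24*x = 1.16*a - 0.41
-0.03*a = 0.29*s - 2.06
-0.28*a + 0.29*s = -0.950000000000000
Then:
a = 9.71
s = 6.10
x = -8.75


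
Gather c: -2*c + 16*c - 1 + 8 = 14*c + 7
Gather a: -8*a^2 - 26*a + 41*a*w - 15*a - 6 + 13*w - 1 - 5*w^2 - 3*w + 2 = -8*a^2 + a*(41*w - 41) - 5*w^2 + 10*w - 5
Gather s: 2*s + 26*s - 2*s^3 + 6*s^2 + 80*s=-2*s^3 + 6*s^2 + 108*s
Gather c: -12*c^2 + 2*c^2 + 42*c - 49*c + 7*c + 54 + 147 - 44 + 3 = 160 - 10*c^2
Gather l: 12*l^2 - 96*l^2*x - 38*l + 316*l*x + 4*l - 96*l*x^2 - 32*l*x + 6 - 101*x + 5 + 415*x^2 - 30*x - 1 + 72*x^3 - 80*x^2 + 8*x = l^2*(12 - 96*x) + l*(-96*x^2 + 284*x - 34) + 72*x^3 + 335*x^2 - 123*x + 10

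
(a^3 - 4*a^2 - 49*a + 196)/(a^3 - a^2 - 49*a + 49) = (a - 4)/(a - 1)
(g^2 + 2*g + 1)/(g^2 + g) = (g + 1)/g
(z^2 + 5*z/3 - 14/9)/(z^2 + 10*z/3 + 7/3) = (z - 2/3)/(z + 1)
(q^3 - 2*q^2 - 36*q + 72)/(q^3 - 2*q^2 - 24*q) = (q^2 + 4*q - 12)/(q*(q + 4))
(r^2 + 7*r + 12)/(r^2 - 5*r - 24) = (r + 4)/(r - 8)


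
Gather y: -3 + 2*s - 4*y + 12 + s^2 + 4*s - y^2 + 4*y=s^2 + 6*s - y^2 + 9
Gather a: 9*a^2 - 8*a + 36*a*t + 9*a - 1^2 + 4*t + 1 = 9*a^2 + a*(36*t + 1) + 4*t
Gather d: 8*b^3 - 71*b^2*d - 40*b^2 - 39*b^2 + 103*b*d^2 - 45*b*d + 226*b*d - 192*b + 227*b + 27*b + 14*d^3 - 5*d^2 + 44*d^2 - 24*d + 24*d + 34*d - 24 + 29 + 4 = 8*b^3 - 79*b^2 + 62*b + 14*d^3 + d^2*(103*b + 39) + d*(-71*b^2 + 181*b + 34) + 9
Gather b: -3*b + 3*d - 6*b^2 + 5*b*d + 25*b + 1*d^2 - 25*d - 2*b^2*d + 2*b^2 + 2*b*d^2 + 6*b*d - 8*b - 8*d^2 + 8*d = b^2*(-2*d - 4) + b*(2*d^2 + 11*d + 14) - 7*d^2 - 14*d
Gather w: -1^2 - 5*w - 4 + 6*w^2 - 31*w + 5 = 6*w^2 - 36*w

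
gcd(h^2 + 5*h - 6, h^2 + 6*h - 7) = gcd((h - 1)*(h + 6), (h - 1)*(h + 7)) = h - 1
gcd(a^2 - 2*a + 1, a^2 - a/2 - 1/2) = a - 1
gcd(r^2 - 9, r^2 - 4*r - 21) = r + 3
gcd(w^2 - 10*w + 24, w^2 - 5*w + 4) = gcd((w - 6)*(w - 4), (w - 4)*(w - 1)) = w - 4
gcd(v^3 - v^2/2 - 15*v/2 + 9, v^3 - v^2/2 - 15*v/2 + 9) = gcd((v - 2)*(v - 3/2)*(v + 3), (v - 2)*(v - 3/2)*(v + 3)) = v^3 - v^2/2 - 15*v/2 + 9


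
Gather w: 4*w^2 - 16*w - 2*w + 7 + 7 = 4*w^2 - 18*w + 14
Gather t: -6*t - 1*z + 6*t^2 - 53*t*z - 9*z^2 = 6*t^2 + t*(-53*z - 6) - 9*z^2 - z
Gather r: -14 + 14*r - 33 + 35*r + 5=49*r - 42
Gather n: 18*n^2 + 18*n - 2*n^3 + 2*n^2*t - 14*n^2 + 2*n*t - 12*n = -2*n^3 + n^2*(2*t + 4) + n*(2*t + 6)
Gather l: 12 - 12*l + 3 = 15 - 12*l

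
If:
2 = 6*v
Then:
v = 1/3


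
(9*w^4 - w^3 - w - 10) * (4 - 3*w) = -27*w^5 + 39*w^4 - 4*w^3 + 3*w^2 + 26*w - 40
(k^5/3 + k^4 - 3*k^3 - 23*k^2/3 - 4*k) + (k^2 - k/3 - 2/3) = k^5/3 + k^4 - 3*k^3 - 20*k^2/3 - 13*k/3 - 2/3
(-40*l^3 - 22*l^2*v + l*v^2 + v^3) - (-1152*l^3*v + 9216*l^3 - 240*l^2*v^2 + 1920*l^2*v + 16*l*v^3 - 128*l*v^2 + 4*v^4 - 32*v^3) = 1152*l^3*v - 9256*l^3 + 240*l^2*v^2 - 1942*l^2*v - 16*l*v^3 + 129*l*v^2 - 4*v^4 + 33*v^3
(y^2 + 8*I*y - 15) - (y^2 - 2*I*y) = 10*I*y - 15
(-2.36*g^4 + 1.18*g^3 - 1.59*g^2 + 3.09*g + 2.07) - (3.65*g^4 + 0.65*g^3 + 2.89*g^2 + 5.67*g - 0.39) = -6.01*g^4 + 0.53*g^3 - 4.48*g^2 - 2.58*g + 2.46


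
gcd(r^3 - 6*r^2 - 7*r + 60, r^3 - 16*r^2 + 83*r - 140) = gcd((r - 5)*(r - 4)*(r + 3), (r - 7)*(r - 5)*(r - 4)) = r^2 - 9*r + 20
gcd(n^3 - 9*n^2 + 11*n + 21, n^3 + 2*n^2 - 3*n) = 1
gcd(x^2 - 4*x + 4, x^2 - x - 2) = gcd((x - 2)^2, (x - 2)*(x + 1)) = x - 2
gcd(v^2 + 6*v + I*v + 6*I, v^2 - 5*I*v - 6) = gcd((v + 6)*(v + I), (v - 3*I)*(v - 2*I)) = 1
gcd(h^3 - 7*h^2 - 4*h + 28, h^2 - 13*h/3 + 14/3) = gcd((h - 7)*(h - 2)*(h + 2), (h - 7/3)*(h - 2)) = h - 2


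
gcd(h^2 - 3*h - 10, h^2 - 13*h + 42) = 1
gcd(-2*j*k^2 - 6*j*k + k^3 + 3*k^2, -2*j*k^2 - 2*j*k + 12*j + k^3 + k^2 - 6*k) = 2*j*k + 6*j - k^2 - 3*k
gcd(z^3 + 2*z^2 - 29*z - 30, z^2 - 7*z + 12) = 1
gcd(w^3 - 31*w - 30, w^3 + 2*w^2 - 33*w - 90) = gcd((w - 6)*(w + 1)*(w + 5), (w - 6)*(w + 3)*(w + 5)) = w^2 - w - 30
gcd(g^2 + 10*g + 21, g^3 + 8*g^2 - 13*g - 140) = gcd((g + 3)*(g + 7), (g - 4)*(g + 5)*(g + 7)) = g + 7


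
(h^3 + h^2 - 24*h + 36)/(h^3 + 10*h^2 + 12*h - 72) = (h - 3)/(h + 6)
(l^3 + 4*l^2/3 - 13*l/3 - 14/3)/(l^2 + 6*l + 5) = (3*l^2 + l - 14)/(3*(l + 5))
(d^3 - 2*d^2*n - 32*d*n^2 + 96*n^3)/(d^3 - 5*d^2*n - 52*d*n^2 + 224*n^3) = (d^2 + 2*d*n - 24*n^2)/(d^2 - d*n - 56*n^2)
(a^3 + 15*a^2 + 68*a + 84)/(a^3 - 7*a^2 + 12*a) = (a^3 + 15*a^2 + 68*a + 84)/(a*(a^2 - 7*a + 12))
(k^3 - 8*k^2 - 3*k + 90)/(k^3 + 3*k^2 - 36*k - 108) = (k - 5)/(k + 6)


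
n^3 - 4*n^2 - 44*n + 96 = (n - 8)*(n - 2)*(n + 6)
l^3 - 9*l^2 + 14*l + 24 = (l - 6)*(l - 4)*(l + 1)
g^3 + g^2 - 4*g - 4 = (g - 2)*(g + 1)*(g + 2)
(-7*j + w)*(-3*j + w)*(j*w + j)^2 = 21*j^4*w^2 + 42*j^4*w + 21*j^4 - 10*j^3*w^3 - 20*j^3*w^2 - 10*j^3*w + j^2*w^4 + 2*j^2*w^3 + j^2*w^2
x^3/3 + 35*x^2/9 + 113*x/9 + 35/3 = (x/3 + 1)*(x + 5/3)*(x + 7)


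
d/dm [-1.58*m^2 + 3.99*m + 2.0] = 3.99 - 3.16*m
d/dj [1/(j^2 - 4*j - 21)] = 2*(2 - j)/(-j^2 + 4*j + 21)^2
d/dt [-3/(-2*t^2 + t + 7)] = 3*(1 - 4*t)/(-2*t^2 + t + 7)^2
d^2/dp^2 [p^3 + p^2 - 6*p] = 6*p + 2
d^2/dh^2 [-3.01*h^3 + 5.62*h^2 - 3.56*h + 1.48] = 11.24 - 18.06*h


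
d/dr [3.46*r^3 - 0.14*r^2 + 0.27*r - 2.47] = 10.38*r^2 - 0.28*r + 0.27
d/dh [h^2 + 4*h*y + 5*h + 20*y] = 2*h + 4*y + 5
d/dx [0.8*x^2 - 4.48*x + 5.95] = 1.6*x - 4.48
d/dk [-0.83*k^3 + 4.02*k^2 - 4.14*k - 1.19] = -2.49*k^2 + 8.04*k - 4.14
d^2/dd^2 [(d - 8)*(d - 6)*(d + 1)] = 6*d - 26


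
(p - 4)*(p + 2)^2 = p^3 - 12*p - 16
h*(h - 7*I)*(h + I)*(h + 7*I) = h^4 + I*h^3 + 49*h^2 + 49*I*h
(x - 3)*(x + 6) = x^2 + 3*x - 18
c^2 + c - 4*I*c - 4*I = (c + 1)*(c - 4*I)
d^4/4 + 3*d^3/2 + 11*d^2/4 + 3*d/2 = d*(d/4 + 1/2)*(d + 1)*(d + 3)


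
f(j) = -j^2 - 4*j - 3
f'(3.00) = -10.00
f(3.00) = -24.00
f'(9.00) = -22.00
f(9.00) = -120.00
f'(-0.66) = -2.68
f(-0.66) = -0.80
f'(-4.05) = 4.10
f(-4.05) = -3.20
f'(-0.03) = -3.94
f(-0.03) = -2.88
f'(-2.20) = 0.40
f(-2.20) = 0.96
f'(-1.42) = -1.16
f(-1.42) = 0.66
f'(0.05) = -4.10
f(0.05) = -3.20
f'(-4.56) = 5.12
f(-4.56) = -5.55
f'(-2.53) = 1.06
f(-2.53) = 0.72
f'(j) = -2*j - 4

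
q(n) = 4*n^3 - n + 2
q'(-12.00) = 1727.00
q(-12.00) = -6898.00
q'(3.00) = 107.00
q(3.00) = 107.00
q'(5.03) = 302.61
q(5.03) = 506.02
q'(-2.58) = 78.88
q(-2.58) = -64.11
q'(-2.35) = 65.27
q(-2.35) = -47.56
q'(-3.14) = 117.32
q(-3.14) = -118.70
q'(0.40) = 0.92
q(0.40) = 1.86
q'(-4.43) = 234.50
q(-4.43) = -341.32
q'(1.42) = 23.20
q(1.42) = 12.03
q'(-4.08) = 198.76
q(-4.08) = -265.59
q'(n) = 12*n^2 - 1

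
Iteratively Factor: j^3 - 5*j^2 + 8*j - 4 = (j - 1)*(j^2 - 4*j + 4) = (j - 2)*(j - 1)*(j - 2)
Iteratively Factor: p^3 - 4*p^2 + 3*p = (p - 3)*(p^2 - p) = (p - 3)*(p - 1)*(p)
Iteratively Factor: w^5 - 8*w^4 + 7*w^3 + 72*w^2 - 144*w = (w - 4)*(w^4 - 4*w^3 - 9*w^2 + 36*w) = w*(w - 4)*(w^3 - 4*w^2 - 9*w + 36) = w*(w - 4)^2*(w^2 - 9) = w*(w - 4)^2*(w + 3)*(w - 3)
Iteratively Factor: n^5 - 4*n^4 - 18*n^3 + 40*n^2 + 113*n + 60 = (n - 4)*(n^4 - 18*n^2 - 32*n - 15) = (n - 4)*(n + 3)*(n^3 - 3*n^2 - 9*n - 5) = (n - 5)*(n - 4)*(n + 3)*(n^2 + 2*n + 1) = (n - 5)*(n - 4)*(n + 1)*(n + 3)*(n + 1)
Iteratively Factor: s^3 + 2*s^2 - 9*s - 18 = (s + 2)*(s^2 - 9) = (s + 2)*(s + 3)*(s - 3)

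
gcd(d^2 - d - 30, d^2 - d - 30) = d^2 - d - 30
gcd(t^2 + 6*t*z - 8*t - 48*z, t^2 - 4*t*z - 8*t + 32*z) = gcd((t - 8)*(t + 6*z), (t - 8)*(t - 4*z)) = t - 8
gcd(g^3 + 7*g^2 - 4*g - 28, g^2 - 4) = g^2 - 4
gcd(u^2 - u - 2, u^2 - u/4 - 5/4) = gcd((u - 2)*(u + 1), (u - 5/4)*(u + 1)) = u + 1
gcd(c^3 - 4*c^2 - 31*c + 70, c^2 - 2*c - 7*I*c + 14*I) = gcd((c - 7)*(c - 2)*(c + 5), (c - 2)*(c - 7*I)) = c - 2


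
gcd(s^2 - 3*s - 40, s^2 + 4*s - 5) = s + 5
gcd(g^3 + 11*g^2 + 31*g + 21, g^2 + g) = g + 1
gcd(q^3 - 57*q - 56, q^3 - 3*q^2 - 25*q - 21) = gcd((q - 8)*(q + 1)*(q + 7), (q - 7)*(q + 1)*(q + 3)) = q + 1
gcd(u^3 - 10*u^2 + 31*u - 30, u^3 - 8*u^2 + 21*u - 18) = u^2 - 5*u + 6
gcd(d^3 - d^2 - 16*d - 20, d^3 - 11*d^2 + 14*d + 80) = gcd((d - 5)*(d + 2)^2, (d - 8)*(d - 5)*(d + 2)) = d^2 - 3*d - 10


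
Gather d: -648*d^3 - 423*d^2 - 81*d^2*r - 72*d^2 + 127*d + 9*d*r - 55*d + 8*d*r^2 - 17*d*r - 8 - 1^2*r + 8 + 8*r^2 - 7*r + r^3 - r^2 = -648*d^3 + d^2*(-81*r - 495) + d*(8*r^2 - 8*r + 72) + r^3 + 7*r^2 - 8*r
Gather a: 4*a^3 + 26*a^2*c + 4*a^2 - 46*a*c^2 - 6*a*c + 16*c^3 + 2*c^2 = 4*a^3 + a^2*(26*c + 4) + a*(-46*c^2 - 6*c) + 16*c^3 + 2*c^2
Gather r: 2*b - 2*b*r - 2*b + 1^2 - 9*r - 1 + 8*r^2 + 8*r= 8*r^2 + r*(-2*b - 1)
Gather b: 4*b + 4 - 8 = 4*b - 4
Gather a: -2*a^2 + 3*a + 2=-2*a^2 + 3*a + 2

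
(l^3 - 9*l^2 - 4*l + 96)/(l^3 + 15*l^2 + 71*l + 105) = (l^2 - 12*l + 32)/(l^2 + 12*l + 35)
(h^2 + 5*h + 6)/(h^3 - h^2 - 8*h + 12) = (h + 2)/(h^2 - 4*h + 4)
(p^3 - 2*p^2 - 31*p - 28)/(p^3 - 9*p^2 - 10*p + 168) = (p + 1)/(p - 6)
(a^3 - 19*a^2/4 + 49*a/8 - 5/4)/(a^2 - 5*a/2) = a - 9/4 + 1/(2*a)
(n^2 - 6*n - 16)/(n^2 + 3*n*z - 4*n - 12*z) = (n^2 - 6*n - 16)/(n^2 + 3*n*z - 4*n - 12*z)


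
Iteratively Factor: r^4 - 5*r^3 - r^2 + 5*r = (r + 1)*(r^3 - 6*r^2 + 5*r) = (r - 5)*(r + 1)*(r^2 - r) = (r - 5)*(r - 1)*(r + 1)*(r)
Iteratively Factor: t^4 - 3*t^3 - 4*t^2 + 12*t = (t - 3)*(t^3 - 4*t) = t*(t - 3)*(t^2 - 4) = t*(t - 3)*(t - 2)*(t + 2)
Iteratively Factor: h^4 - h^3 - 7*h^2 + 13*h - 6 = (h + 3)*(h^3 - 4*h^2 + 5*h - 2) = (h - 1)*(h + 3)*(h^2 - 3*h + 2) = (h - 1)^2*(h + 3)*(h - 2)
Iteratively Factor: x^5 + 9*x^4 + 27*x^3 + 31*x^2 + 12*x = (x)*(x^4 + 9*x^3 + 27*x^2 + 31*x + 12) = x*(x + 1)*(x^3 + 8*x^2 + 19*x + 12) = x*(x + 1)*(x + 4)*(x^2 + 4*x + 3) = x*(x + 1)*(x + 3)*(x + 4)*(x + 1)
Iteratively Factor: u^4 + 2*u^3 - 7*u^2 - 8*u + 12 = (u - 1)*(u^3 + 3*u^2 - 4*u - 12) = (u - 1)*(u + 2)*(u^2 + u - 6) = (u - 1)*(u + 2)*(u + 3)*(u - 2)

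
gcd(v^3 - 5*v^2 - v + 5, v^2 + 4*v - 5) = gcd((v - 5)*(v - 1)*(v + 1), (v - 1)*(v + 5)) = v - 1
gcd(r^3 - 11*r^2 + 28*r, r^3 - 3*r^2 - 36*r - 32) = 1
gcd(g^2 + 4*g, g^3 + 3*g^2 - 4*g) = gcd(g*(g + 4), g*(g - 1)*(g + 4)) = g^2 + 4*g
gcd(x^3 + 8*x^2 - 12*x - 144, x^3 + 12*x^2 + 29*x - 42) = x + 6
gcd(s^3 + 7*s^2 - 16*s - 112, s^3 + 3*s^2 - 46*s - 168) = s + 4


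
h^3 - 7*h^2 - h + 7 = (h - 7)*(h - 1)*(h + 1)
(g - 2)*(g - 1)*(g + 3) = g^3 - 7*g + 6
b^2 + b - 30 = (b - 5)*(b + 6)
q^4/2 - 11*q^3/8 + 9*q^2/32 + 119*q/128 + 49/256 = (q/2 + 1/4)*(q - 7/4)^2*(q + 1/4)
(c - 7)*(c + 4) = c^2 - 3*c - 28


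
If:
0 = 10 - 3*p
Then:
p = 10/3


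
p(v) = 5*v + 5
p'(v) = 5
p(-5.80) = -24.00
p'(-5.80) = 5.00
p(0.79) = 8.95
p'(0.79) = 5.00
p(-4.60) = -18.00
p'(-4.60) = 5.00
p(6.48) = 37.40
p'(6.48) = 5.00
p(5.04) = 30.20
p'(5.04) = 5.00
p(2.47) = 17.35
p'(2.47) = 5.00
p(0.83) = 9.15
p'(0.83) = 5.00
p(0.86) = 9.30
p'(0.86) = 5.00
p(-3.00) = -10.00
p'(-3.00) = 5.00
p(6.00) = 35.00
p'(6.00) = 5.00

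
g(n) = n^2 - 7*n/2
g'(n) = 2*n - 7/2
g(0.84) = -2.23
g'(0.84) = -1.82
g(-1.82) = 9.68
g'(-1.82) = -7.14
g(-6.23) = 60.62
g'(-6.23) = -15.96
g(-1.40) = 6.86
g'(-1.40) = -6.30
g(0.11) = -0.37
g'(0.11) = -3.28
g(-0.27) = 1.02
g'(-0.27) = -4.04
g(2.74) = -2.08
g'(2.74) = 1.98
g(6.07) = 15.60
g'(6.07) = 8.64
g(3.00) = -1.50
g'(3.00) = 2.50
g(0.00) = 0.00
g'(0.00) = -3.50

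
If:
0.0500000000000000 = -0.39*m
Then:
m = -0.13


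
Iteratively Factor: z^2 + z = (z + 1)*(z)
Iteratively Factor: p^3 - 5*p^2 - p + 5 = (p - 1)*(p^2 - 4*p - 5) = (p - 1)*(p + 1)*(p - 5)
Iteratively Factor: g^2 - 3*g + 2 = (g - 1)*(g - 2)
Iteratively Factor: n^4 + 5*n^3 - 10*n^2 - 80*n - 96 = (n + 2)*(n^3 + 3*n^2 - 16*n - 48) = (n - 4)*(n + 2)*(n^2 + 7*n + 12) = (n - 4)*(n + 2)*(n + 4)*(n + 3)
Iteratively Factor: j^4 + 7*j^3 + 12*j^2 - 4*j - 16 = (j + 4)*(j^3 + 3*j^2 - 4) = (j + 2)*(j + 4)*(j^2 + j - 2) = (j + 2)^2*(j + 4)*(j - 1)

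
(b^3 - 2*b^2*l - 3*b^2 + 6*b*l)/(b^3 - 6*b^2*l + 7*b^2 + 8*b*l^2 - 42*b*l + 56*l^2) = b*(b - 3)/(b^2 - 4*b*l + 7*b - 28*l)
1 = 1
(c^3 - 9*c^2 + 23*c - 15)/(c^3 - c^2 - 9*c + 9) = (c - 5)/(c + 3)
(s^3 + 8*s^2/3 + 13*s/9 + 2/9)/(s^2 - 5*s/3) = (9*s^3 + 24*s^2 + 13*s + 2)/(3*s*(3*s - 5))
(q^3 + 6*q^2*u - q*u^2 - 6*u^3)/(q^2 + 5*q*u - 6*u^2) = q + u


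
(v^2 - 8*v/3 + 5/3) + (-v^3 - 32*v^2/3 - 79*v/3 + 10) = -v^3 - 29*v^2/3 - 29*v + 35/3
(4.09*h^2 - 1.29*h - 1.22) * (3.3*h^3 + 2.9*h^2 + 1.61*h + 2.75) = 13.497*h^5 + 7.604*h^4 - 1.1821*h^3 + 5.6326*h^2 - 5.5117*h - 3.355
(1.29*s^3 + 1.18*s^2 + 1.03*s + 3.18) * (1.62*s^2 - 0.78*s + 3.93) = 2.0898*s^5 + 0.9054*s^4 + 5.8179*s^3 + 8.9856*s^2 + 1.5675*s + 12.4974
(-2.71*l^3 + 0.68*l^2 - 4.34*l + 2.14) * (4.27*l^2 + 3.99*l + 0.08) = -11.5717*l^5 - 7.9093*l^4 - 16.0354*l^3 - 8.1244*l^2 + 8.1914*l + 0.1712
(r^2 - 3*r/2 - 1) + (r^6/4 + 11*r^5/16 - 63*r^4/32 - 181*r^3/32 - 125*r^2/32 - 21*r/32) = r^6/4 + 11*r^5/16 - 63*r^4/32 - 181*r^3/32 - 93*r^2/32 - 69*r/32 - 1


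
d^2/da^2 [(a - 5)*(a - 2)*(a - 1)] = 6*a - 16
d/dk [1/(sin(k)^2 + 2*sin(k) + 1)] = -2*cos(k)/(sin(k) + 1)^3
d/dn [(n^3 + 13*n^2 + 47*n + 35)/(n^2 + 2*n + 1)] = (n^2 + 2*n - 23)/(n^2 + 2*n + 1)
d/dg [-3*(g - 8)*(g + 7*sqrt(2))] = -6*g - 21*sqrt(2) + 24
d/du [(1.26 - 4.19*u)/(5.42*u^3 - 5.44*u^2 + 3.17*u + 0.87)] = (45.4196*u^3 - 43.2812*u^2 + 13.7088*u - 7.6395)/(29.3764*u^6 - 58.9696*u^5 + 63.9564*u^4 - 25.0588*u^3 + 0.583299999999999*u^2 + 5.5158*u + 0.7569)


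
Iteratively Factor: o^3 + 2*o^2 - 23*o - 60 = (o - 5)*(o^2 + 7*o + 12) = (o - 5)*(o + 3)*(o + 4)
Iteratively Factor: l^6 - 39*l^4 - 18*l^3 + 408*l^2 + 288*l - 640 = (l + 2)*(l^5 - 2*l^4 - 35*l^3 + 52*l^2 + 304*l - 320) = (l + 2)*(l + 4)*(l^4 - 6*l^3 - 11*l^2 + 96*l - 80) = (l + 2)*(l + 4)^2*(l^3 - 10*l^2 + 29*l - 20) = (l - 4)*(l + 2)*(l + 4)^2*(l^2 - 6*l + 5) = (l - 4)*(l - 1)*(l + 2)*(l + 4)^2*(l - 5)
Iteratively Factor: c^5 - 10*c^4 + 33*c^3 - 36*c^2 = (c - 3)*(c^4 - 7*c^3 + 12*c^2) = (c - 4)*(c - 3)*(c^3 - 3*c^2) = (c - 4)*(c - 3)^2*(c^2) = c*(c - 4)*(c - 3)^2*(c)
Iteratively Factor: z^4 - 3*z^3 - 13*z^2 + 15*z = (z)*(z^3 - 3*z^2 - 13*z + 15) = z*(z - 5)*(z^2 + 2*z - 3) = z*(z - 5)*(z + 3)*(z - 1)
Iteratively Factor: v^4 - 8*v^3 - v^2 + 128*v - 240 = (v - 5)*(v^3 - 3*v^2 - 16*v + 48) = (v - 5)*(v - 4)*(v^2 + v - 12) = (v - 5)*(v - 4)*(v + 4)*(v - 3)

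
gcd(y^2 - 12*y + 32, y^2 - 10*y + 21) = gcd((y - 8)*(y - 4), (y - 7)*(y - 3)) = 1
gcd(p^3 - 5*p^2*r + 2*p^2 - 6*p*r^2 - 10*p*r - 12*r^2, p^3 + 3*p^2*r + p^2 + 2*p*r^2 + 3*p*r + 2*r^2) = p + r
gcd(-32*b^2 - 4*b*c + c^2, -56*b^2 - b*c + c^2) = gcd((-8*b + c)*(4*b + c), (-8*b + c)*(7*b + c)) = 8*b - c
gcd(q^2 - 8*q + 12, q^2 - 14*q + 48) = q - 6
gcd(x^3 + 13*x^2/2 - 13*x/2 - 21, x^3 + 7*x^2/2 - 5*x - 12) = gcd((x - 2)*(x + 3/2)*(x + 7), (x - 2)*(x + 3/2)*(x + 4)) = x^2 - x/2 - 3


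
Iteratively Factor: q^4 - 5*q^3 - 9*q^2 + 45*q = (q)*(q^3 - 5*q^2 - 9*q + 45) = q*(q - 3)*(q^2 - 2*q - 15) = q*(q - 5)*(q - 3)*(q + 3)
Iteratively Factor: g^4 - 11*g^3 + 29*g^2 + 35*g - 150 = (g - 5)*(g^3 - 6*g^2 - g + 30) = (g - 5)*(g + 2)*(g^2 - 8*g + 15) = (g - 5)^2*(g + 2)*(g - 3)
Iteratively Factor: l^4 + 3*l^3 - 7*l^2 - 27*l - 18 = (l + 2)*(l^3 + l^2 - 9*l - 9) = (l + 2)*(l + 3)*(l^2 - 2*l - 3) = (l + 1)*(l + 2)*(l + 3)*(l - 3)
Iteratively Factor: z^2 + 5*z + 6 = (z + 3)*(z + 2)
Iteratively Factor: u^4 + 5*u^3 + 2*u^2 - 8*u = (u + 4)*(u^3 + u^2 - 2*u) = (u - 1)*(u + 4)*(u^2 + 2*u) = u*(u - 1)*(u + 4)*(u + 2)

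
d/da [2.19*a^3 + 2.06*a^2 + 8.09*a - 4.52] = 6.57*a^2 + 4.12*a + 8.09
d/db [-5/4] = 0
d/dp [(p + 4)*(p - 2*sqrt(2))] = 2*p - 2*sqrt(2) + 4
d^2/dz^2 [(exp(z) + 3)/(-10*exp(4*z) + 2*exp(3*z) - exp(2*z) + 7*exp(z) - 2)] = (-900*exp(8*z) - 4580*exp(7*z) + 1344*exp(6*z) - 1092*exp(5*z) + 351*exp(4*z) + 805*exp(3*z) - 33*exp(2*z) - 137*exp(z) - 46)*exp(z)/(1000*exp(12*z) - 600*exp(11*z) + 420*exp(10*z) - 2228*exp(9*z) + 1482*exp(8*z) - 750*exp(7*z) + 1699*exp(6*z) - 1179*exp(5*z) + 441*exp(4*z) - 451*exp(3*z) + 306*exp(2*z) - 84*exp(z) + 8)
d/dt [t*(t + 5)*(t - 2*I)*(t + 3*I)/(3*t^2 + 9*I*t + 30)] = (2*t^3 + t^2*(5 + 18*I) + t*(-30 + 50*I) - 75)/(3*t^2 + 30*I*t - 75)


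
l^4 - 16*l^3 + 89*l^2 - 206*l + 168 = (l - 7)*(l - 4)*(l - 3)*(l - 2)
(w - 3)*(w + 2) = w^2 - w - 6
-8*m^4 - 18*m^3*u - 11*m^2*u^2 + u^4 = (-4*m + u)*(m + u)^2*(2*m + u)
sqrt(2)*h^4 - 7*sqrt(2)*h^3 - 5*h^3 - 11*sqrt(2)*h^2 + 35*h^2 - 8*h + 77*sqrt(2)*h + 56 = (h - 7)*(h - 4*sqrt(2))*(h + sqrt(2))*(sqrt(2)*h + 1)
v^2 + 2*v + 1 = (v + 1)^2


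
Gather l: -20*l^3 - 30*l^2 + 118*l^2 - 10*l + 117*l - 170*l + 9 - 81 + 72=-20*l^3 + 88*l^2 - 63*l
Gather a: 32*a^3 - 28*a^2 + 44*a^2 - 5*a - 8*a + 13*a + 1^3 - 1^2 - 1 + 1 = 32*a^3 + 16*a^2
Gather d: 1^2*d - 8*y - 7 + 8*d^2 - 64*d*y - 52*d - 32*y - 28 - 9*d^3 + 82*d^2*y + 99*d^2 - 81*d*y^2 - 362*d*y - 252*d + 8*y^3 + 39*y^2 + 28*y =-9*d^3 + d^2*(82*y + 107) + d*(-81*y^2 - 426*y - 303) + 8*y^3 + 39*y^2 - 12*y - 35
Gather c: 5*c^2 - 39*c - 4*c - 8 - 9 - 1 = 5*c^2 - 43*c - 18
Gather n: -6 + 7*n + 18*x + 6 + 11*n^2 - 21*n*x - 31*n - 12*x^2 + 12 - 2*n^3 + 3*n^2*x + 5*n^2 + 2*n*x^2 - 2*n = -2*n^3 + n^2*(3*x + 16) + n*(2*x^2 - 21*x - 26) - 12*x^2 + 18*x + 12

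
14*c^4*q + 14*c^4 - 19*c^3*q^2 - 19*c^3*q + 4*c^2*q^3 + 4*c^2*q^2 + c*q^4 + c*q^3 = (-2*c + q)*(-c + q)*(7*c + q)*(c*q + c)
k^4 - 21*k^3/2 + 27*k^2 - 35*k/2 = k*(k - 7)*(k - 5/2)*(k - 1)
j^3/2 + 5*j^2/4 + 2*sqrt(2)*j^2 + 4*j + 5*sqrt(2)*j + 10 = (j/2 + sqrt(2))*(j + 5/2)*(j + 2*sqrt(2))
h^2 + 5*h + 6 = (h + 2)*(h + 3)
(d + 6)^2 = d^2 + 12*d + 36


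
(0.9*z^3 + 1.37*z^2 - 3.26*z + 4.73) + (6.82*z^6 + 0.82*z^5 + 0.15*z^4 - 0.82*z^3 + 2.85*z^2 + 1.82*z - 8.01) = 6.82*z^6 + 0.82*z^5 + 0.15*z^4 + 0.0800000000000001*z^3 + 4.22*z^2 - 1.44*z - 3.28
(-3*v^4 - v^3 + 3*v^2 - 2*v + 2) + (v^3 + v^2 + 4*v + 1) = -3*v^4 + 4*v^2 + 2*v + 3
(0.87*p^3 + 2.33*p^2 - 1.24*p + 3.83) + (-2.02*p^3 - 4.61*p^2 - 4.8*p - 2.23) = -1.15*p^3 - 2.28*p^2 - 6.04*p + 1.6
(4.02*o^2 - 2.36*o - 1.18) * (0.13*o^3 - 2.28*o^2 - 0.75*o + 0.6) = 0.5226*o^5 - 9.4724*o^4 + 2.2124*o^3 + 6.8724*o^2 - 0.531*o - 0.708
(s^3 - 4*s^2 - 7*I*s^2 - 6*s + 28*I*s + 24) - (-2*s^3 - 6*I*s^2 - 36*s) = 3*s^3 - 4*s^2 - I*s^2 + 30*s + 28*I*s + 24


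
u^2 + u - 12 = (u - 3)*(u + 4)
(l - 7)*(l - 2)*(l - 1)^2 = l^4 - 11*l^3 + 33*l^2 - 37*l + 14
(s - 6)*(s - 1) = s^2 - 7*s + 6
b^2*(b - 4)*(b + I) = b^4 - 4*b^3 + I*b^3 - 4*I*b^2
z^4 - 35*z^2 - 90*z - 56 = (z - 7)*(z + 1)*(z + 2)*(z + 4)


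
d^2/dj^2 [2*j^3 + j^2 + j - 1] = 12*j + 2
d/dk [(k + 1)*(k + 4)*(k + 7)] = 3*k^2 + 24*k + 39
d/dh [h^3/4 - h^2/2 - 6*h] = 3*h^2/4 - h - 6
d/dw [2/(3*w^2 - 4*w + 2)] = 4*(2 - 3*w)/(3*w^2 - 4*w + 2)^2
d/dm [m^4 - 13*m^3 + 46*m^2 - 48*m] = 4*m^3 - 39*m^2 + 92*m - 48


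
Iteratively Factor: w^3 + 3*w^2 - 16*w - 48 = (w - 4)*(w^2 + 7*w + 12) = (w - 4)*(w + 3)*(w + 4)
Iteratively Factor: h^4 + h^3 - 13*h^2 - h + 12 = (h + 1)*(h^3 - 13*h + 12) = (h - 1)*(h + 1)*(h^2 + h - 12) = (h - 1)*(h + 1)*(h + 4)*(h - 3)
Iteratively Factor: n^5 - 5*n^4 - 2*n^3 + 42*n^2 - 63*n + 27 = (n - 3)*(n^4 - 2*n^3 - 8*n^2 + 18*n - 9) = (n - 3)*(n - 1)*(n^3 - n^2 - 9*n + 9) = (n - 3)*(n - 1)^2*(n^2 - 9) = (n - 3)^2*(n - 1)^2*(n + 3)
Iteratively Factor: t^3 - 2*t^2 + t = (t - 1)*(t^2 - t) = (t - 1)^2*(t)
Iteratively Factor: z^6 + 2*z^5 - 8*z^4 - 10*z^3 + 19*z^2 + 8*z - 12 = (z + 3)*(z^5 - z^4 - 5*z^3 + 5*z^2 + 4*z - 4) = (z - 1)*(z + 3)*(z^4 - 5*z^2 + 4) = (z - 1)*(z + 1)*(z + 3)*(z^3 - z^2 - 4*z + 4) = (z - 1)^2*(z + 1)*(z + 3)*(z^2 - 4) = (z - 2)*(z - 1)^2*(z + 1)*(z + 3)*(z + 2)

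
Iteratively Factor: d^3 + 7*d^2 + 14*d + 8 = (d + 4)*(d^2 + 3*d + 2) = (d + 1)*(d + 4)*(d + 2)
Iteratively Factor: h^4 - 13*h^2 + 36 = (h + 2)*(h^3 - 2*h^2 - 9*h + 18) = (h - 3)*(h + 2)*(h^2 + h - 6) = (h - 3)*(h - 2)*(h + 2)*(h + 3)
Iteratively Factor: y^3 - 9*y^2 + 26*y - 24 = (y - 3)*(y^2 - 6*y + 8) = (y - 4)*(y - 3)*(y - 2)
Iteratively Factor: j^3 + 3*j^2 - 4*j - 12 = (j - 2)*(j^2 + 5*j + 6) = (j - 2)*(j + 2)*(j + 3)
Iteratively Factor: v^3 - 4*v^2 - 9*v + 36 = (v - 3)*(v^2 - v - 12) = (v - 4)*(v - 3)*(v + 3)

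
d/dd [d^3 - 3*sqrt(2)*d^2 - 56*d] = 3*d^2 - 6*sqrt(2)*d - 56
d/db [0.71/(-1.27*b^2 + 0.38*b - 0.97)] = (1.8034*b - 0.2698)/(1.27*b^2 - 0.38*b + 0.97)^2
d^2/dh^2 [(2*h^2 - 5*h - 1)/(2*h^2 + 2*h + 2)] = (-7*h^3 - 9*h^2 + 12*h + 7)/(h^6 + 3*h^5 + 6*h^4 + 7*h^3 + 6*h^2 + 3*h + 1)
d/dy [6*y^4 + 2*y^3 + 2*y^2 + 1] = 2*y*(12*y^2 + 3*y + 2)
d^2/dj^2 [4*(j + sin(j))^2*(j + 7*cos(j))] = -28*(j + sin(j))^2*cos(j) - 8*(j + sin(j))*(j + 7*cos(j))*sin(j) - 16*(j + sin(j))*(7*sin(j) - 1)*(cos(j) + 1) + 8*(j + 7*cos(j))*(cos(j) + 1)^2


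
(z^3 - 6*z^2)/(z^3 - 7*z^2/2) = 2*(z - 6)/(2*z - 7)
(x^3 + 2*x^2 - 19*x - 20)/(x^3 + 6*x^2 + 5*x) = (x - 4)/x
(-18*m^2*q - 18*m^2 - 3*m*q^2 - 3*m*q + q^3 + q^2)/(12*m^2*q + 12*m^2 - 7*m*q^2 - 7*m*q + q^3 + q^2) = (-18*m^2 - 3*m*q + q^2)/(12*m^2 - 7*m*q + q^2)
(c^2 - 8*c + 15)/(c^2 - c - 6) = (c - 5)/(c + 2)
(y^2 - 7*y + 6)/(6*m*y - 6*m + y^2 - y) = (y - 6)/(6*m + y)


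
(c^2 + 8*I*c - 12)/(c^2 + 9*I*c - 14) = (c + 6*I)/(c + 7*I)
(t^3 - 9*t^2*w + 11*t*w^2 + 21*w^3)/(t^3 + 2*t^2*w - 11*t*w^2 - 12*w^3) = (t - 7*w)/(t + 4*w)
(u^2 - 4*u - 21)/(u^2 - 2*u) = (u^2 - 4*u - 21)/(u*(u - 2))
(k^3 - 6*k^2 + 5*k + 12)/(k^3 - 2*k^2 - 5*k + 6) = (k^2 - 3*k - 4)/(k^2 + k - 2)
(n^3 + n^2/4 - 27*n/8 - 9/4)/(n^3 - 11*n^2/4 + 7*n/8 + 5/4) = (8*n^2 + 18*n + 9)/(8*n^2 - 6*n - 5)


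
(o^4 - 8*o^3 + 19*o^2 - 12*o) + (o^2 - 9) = o^4 - 8*o^3 + 20*o^2 - 12*o - 9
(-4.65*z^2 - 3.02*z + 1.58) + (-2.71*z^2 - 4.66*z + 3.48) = -7.36*z^2 - 7.68*z + 5.06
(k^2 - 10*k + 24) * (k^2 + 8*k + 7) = k^4 - 2*k^3 - 49*k^2 + 122*k + 168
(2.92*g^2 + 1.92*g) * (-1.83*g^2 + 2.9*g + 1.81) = -5.3436*g^4 + 4.9544*g^3 + 10.8532*g^2 + 3.4752*g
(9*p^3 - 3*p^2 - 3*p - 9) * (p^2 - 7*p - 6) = 9*p^5 - 66*p^4 - 36*p^3 + 30*p^2 + 81*p + 54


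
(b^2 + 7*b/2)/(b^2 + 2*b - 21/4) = 2*b/(2*b - 3)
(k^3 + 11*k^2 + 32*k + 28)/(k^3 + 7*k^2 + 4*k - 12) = (k^2 + 9*k + 14)/(k^2 + 5*k - 6)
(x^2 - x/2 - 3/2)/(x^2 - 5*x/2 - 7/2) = (2*x - 3)/(2*x - 7)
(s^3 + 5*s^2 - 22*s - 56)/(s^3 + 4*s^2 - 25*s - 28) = (s + 2)/(s + 1)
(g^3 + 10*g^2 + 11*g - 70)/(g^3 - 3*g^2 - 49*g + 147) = (g^2 + 3*g - 10)/(g^2 - 10*g + 21)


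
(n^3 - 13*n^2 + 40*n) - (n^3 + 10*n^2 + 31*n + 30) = -23*n^2 + 9*n - 30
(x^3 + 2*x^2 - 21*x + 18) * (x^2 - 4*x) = x^5 - 2*x^4 - 29*x^3 + 102*x^2 - 72*x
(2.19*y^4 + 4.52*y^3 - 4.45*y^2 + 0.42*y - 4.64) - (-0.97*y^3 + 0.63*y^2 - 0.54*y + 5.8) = 2.19*y^4 + 5.49*y^3 - 5.08*y^2 + 0.96*y - 10.44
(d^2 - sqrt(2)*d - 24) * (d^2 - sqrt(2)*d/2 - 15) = d^4 - 3*sqrt(2)*d^3/2 - 38*d^2 + 27*sqrt(2)*d + 360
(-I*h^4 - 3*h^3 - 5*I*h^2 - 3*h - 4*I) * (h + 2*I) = -I*h^5 - h^4 - 11*I*h^3 + 7*h^2 - 10*I*h + 8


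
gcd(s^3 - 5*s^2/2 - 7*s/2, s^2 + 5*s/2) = s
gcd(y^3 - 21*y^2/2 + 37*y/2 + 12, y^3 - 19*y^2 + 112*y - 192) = y^2 - 11*y + 24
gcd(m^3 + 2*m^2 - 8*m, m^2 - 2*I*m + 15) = 1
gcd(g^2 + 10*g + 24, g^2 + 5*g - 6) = g + 6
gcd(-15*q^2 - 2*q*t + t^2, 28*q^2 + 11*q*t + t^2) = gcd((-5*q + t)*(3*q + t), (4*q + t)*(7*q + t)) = 1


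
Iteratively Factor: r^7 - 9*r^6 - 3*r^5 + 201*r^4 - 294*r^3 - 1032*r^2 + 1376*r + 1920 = (r - 4)*(r^6 - 5*r^5 - 23*r^4 + 109*r^3 + 142*r^2 - 464*r - 480) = (r - 4)*(r + 2)*(r^5 - 7*r^4 - 9*r^3 + 127*r^2 - 112*r - 240) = (r - 4)*(r + 1)*(r + 2)*(r^4 - 8*r^3 - r^2 + 128*r - 240) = (r - 5)*(r - 4)*(r + 1)*(r + 2)*(r^3 - 3*r^2 - 16*r + 48) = (r - 5)*(r - 4)*(r + 1)*(r + 2)*(r + 4)*(r^2 - 7*r + 12) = (r - 5)*(r - 4)^2*(r + 1)*(r + 2)*(r + 4)*(r - 3)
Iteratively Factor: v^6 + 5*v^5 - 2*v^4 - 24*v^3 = (v + 4)*(v^5 + v^4 - 6*v^3) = (v + 3)*(v + 4)*(v^4 - 2*v^3) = v*(v + 3)*(v + 4)*(v^3 - 2*v^2) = v^2*(v + 3)*(v + 4)*(v^2 - 2*v) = v^2*(v - 2)*(v + 3)*(v + 4)*(v)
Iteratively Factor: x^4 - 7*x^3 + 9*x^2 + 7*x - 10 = (x - 2)*(x^3 - 5*x^2 - x + 5) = (x - 5)*(x - 2)*(x^2 - 1) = (x - 5)*(x - 2)*(x - 1)*(x + 1)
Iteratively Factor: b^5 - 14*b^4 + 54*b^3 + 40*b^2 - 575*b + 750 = (b - 5)*(b^4 - 9*b^3 + 9*b^2 + 85*b - 150) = (b - 5)*(b - 2)*(b^3 - 7*b^2 - 5*b + 75) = (b - 5)^2*(b - 2)*(b^2 - 2*b - 15) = (b - 5)^3*(b - 2)*(b + 3)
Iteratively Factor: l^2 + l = (l)*(l + 1)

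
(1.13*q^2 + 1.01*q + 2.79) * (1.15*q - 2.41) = 1.2995*q^3 - 1.5618*q^2 + 0.7744*q - 6.7239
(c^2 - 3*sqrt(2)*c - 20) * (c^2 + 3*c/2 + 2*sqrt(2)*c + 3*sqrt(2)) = c^4 - sqrt(2)*c^3 + 3*c^3/2 - 32*c^2 - 3*sqrt(2)*c^2/2 - 40*sqrt(2)*c - 48*c - 60*sqrt(2)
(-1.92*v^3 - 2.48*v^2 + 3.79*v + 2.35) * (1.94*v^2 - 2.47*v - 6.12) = -3.7248*v^5 - 0.0687999999999995*v^4 + 25.2286*v^3 + 10.3753*v^2 - 28.9993*v - 14.382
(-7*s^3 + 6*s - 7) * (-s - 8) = 7*s^4 + 56*s^3 - 6*s^2 - 41*s + 56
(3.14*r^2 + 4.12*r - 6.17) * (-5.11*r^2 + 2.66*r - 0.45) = -16.0454*r^4 - 12.7008*r^3 + 41.0749*r^2 - 18.2662*r + 2.7765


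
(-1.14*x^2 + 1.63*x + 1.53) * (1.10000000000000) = -1.254*x^2 + 1.793*x + 1.683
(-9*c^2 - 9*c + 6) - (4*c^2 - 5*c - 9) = -13*c^2 - 4*c + 15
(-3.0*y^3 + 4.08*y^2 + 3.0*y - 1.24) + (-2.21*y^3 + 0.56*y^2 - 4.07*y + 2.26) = -5.21*y^3 + 4.64*y^2 - 1.07*y + 1.02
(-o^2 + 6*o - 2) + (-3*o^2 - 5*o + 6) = -4*o^2 + o + 4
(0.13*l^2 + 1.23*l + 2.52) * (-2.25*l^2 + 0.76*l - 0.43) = -0.2925*l^4 - 2.6687*l^3 - 4.7911*l^2 + 1.3863*l - 1.0836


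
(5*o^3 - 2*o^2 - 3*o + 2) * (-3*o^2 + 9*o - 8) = -15*o^5 + 51*o^4 - 49*o^3 - 17*o^2 + 42*o - 16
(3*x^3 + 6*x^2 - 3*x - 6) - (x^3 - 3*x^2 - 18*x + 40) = 2*x^3 + 9*x^2 + 15*x - 46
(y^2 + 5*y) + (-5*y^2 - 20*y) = -4*y^2 - 15*y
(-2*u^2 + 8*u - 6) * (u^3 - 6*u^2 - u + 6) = -2*u^5 + 20*u^4 - 52*u^3 + 16*u^2 + 54*u - 36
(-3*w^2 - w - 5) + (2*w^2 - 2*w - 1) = -w^2 - 3*w - 6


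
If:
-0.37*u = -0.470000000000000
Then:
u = 1.27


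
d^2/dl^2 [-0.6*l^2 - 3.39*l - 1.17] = -1.20000000000000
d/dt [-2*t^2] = -4*t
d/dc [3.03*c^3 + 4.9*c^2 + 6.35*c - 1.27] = 9.09*c^2 + 9.8*c + 6.35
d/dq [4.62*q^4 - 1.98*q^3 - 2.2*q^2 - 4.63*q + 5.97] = 18.48*q^3 - 5.94*q^2 - 4.4*q - 4.63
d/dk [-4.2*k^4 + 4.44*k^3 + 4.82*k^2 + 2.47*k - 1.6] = -16.8*k^3 + 13.32*k^2 + 9.64*k + 2.47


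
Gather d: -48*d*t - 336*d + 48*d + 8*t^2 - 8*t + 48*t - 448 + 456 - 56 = d*(-48*t - 288) + 8*t^2 + 40*t - 48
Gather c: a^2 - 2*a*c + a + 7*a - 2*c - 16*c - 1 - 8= a^2 + 8*a + c*(-2*a - 18) - 9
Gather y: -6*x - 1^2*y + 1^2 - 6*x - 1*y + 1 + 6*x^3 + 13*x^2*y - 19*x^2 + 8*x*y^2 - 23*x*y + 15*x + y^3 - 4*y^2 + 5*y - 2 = 6*x^3 - 19*x^2 + 3*x + y^3 + y^2*(8*x - 4) + y*(13*x^2 - 23*x + 3)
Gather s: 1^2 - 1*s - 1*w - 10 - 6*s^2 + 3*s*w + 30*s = -6*s^2 + s*(3*w + 29) - w - 9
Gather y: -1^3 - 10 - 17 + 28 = 0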